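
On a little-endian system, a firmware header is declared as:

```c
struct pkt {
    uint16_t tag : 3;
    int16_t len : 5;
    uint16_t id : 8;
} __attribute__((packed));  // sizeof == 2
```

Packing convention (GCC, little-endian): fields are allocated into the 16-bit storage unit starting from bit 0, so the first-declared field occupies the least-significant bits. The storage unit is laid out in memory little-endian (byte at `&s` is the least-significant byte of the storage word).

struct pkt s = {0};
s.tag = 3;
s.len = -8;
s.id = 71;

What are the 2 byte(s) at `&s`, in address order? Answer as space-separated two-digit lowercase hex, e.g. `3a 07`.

c3 47

tag (3b) val=3 bits=0x3 at bit 0: 0x0003
len (5b) val=-8 bits=0x18 at bit 3: 0x00c3
id (8b) val=71 bits=0x47 at bit 8: 0x47c3
word = 0x47c3 → little-endian bytes:
  [0]=0xc3  [1]=0x47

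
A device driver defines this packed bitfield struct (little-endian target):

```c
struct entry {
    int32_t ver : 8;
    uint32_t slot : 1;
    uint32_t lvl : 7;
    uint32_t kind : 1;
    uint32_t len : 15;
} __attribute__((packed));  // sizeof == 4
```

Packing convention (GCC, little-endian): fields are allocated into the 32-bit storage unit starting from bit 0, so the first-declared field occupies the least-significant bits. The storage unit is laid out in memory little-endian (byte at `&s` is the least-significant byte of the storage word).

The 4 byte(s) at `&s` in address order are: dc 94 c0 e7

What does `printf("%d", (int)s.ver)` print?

[0]=0xdc [1]=0x94 [2]=0xc0 [3]=0xe7 (little-endian) → word 0xe7c094dc
ver [0+:8] = (word>>0) & 0xff = 220  ←
slot [8+:1] = (word>>8) & 0x1 = 0
lvl [9+:7] = (word>>9) & 0x7f = 74
kind [16+:1] = (word>>16) & 0x1 = 0
len [17+:15] = (word>>17) & 0x7fff = 29664
ver signed 8b, MSB=1: 220 - 256 = -36

-36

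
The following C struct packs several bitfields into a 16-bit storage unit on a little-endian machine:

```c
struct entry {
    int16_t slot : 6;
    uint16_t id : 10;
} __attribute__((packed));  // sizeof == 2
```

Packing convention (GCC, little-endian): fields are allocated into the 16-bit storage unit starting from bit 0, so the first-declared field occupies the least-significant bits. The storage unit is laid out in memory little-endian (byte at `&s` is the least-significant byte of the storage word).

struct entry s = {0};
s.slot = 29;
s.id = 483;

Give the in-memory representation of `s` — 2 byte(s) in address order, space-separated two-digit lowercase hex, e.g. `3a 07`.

slot:6 = 29 → 0x1d << 0 → word 0x001d
id:10 = 483 → 0x1e3 << 6 → word 0x78dd
word = 0x78dd → little-endian bytes:
  [0]=0xdd  [1]=0x78

dd 78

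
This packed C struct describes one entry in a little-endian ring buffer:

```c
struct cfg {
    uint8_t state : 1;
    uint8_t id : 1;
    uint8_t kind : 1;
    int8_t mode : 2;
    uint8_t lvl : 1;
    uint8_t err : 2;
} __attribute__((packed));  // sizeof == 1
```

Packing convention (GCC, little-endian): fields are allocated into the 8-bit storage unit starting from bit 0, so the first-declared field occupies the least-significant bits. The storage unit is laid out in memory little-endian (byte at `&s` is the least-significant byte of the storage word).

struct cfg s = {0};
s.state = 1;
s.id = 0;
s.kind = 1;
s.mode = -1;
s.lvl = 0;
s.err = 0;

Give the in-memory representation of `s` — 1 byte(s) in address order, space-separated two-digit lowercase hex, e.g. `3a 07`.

state (1b) val=1 bits=0x1 at bit 0: 0x01
id (1b) val=0 bits=0x0 at bit 1: 0x01
kind (1b) val=1 bits=0x1 at bit 2: 0x05
mode (2b) val=-1 bits=0x3 at bit 3: 0x1d
lvl (1b) val=0 bits=0x0 at bit 5: 0x1d
err (2b) val=0 bits=0x0 at bit 6: 0x1d
word = 0x1d → little-endian bytes:
  [0]=0x1d

1d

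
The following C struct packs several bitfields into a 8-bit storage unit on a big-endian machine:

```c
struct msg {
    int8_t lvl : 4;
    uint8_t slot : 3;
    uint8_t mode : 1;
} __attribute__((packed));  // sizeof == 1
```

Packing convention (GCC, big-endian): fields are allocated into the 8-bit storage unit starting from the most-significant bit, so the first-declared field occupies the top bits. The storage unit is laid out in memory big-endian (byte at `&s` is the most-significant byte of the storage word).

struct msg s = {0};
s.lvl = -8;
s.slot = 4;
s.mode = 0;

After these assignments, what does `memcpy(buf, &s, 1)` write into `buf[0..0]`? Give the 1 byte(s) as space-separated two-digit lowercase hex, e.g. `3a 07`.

lvl (4b) val=-8 bits=0x8 at bit 4: 0x80
slot (3b) val=4 bits=0x4 at bit 1: 0x88
mode (1b) val=0 bits=0x0 at bit 0: 0x88
word = 0x88 → big-endian bytes:
  [0]=0x88

88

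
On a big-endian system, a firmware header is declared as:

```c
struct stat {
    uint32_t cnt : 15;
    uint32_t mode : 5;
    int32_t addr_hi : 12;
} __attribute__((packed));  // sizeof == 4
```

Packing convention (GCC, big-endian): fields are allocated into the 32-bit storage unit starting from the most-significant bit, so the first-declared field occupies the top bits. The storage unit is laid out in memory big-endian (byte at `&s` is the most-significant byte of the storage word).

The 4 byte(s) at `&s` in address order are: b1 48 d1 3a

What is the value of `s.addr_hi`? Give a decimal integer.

[0]=0xb1 [1]=0x48 [2]=0xd1 [3]=0x3a (big-endian) → word 0xb148d13a
cnt:15 @ bit 17 → (0xb148d13a>>17)&0x7fff = 0x58a4
mode:5 @ bit 12 → (0xb148d13a>>12)&0x1f = 0xd
addr_hi:12 @ bit 0 → (0xb148d13a>>0)&0xfff = 0x13a  ←
addr_hi signed 12b, MSB=0: value = 314

314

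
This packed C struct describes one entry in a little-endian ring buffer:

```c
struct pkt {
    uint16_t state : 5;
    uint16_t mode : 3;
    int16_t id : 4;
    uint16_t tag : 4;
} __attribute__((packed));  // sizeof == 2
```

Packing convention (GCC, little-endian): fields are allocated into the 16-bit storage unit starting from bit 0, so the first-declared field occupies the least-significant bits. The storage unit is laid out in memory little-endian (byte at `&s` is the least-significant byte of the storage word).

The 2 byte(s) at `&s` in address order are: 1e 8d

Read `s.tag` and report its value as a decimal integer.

8

[0]=0x1e [1]=0x8d (little-endian) → word 0x8d1e
state [0+:5] = (word>>0) & 0x1f = 30
mode [5+:3] = (word>>5) & 0x7 = 0
id [8+:4] = (word>>8) & 0xf = 13
tag [12+:4] = (word>>12) & 0xf = 8  ←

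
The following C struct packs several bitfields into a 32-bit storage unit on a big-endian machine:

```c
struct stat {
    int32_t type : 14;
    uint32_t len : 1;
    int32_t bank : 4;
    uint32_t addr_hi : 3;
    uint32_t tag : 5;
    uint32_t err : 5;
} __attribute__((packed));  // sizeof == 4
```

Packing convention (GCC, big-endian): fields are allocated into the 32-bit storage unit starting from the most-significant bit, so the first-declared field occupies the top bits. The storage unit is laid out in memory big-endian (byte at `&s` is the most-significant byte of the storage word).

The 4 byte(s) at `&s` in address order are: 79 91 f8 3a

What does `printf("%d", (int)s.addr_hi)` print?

6

[0]=0x79 [1]=0x91 [2]=0xf8 [3]=0x3a (big-endian) → word 0x7991f83a
type [18+:14] = (word>>18) & 0x3fff = 7780
len [17+:1] = (word>>17) & 0x1 = 0
bank [13+:4] = (word>>13) & 0xf = 15
addr_hi [10+:3] = (word>>10) & 0x7 = 6  ←
tag [5+:5] = (word>>5) & 0x1f = 1
err [0+:5] = (word>>0) & 0x1f = 26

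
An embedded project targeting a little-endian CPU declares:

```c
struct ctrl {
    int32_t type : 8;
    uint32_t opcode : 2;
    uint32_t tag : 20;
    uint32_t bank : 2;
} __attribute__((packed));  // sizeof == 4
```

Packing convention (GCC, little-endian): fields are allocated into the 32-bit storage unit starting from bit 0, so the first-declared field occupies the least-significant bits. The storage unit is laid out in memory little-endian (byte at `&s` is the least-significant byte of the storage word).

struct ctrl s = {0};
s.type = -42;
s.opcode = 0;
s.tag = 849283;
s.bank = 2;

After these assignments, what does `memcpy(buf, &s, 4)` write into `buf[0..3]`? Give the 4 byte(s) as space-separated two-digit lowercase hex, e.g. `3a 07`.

[0+:8] type=-42 & 0xff = 0xd6; word=0x000000d6
[8+:2] opcode=0 & 0x3 = 0x0; word=0x000000d6
[10+:20] tag=849283 & 0xfffff = 0xcf583; word=0x33d60cd6
[30+:2] bank=2 & 0x3 = 0x2; word=0xb3d60cd6
word = 0xb3d60cd6 → little-endian bytes:
  [0]=0xd6  [1]=0x0c  [2]=0xd6  [3]=0xb3

d6 0c d6 b3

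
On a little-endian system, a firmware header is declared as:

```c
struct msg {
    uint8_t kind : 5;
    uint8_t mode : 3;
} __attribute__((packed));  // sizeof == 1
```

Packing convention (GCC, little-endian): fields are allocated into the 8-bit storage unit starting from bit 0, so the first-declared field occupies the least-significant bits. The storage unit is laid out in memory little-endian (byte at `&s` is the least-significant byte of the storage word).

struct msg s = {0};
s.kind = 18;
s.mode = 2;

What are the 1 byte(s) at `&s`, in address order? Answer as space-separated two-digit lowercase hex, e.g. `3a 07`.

52

[0+:5] kind=18 & 0x1f = 0x12; word=0x12
[5+:3] mode=2 & 0x7 = 0x2; word=0x52
word = 0x52 → little-endian bytes:
  [0]=0x52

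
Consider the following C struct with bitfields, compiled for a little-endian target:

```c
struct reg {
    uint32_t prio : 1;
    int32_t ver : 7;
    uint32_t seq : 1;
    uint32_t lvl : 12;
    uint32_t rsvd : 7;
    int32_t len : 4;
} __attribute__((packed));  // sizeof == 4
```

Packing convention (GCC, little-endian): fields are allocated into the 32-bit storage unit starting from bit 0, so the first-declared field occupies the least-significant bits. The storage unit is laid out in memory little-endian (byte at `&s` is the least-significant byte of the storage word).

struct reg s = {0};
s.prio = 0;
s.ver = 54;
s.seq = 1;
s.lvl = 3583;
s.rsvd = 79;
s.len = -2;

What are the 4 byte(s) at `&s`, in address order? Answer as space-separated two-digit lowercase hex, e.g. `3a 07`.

6c ff fb e9

prio (1b) val=0 bits=0x0 at bit 0: 0x00000000
ver (7b) val=54 bits=0x36 at bit 1: 0x0000006c
seq (1b) val=1 bits=0x1 at bit 8: 0x0000016c
lvl (12b) val=3583 bits=0xdff at bit 9: 0x001bff6c
rsvd (7b) val=79 bits=0x4f at bit 21: 0x09fbff6c
len (4b) val=-2 bits=0xe at bit 28: 0xe9fbff6c
word = 0xe9fbff6c → little-endian bytes:
  [0]=0x6c  [1]=0xff  [2]=0xfb  [3]=0xe9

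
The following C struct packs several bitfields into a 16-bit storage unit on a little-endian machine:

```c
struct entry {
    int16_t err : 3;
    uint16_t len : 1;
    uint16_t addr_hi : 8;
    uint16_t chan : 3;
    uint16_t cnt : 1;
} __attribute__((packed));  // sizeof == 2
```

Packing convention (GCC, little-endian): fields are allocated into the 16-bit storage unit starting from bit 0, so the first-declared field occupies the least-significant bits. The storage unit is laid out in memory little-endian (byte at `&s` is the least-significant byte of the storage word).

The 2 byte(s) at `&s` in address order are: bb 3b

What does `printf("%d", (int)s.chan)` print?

[0]=0xbb [1]=0x3b (little-endian) → word 0x3bbb
err [0+:3] = (word>>0) & 0x7 = 3
len [3+:1] = (word>>3) & 0x1 = 1
addr_hi [4+:8] = (word>>4) & 0xff = 187
chan [12+:3] = (word>>12) & 0x7 = 3  ←
cnt [15+:1] = (word>>15) & 0x1 = 0

3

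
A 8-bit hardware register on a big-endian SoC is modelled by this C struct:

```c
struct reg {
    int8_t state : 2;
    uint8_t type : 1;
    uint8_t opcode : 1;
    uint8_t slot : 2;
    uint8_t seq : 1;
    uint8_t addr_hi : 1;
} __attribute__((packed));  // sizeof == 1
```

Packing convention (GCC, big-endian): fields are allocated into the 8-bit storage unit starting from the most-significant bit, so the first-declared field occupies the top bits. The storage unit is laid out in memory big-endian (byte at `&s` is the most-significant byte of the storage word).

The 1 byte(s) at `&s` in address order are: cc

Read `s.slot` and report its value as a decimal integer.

3

[0]=0xcc (big-endian) → word 0xcc
state:2 @ bit 6 → (0xcc>>6)&0x3 = 0x3
type:1 @ bit 5 → (0xcc>>5)&0x1 = 0x0
opcode:1 @ bit 4 → (0xcc>>4)&0x1 = 0x0
slot:2 @ bit 2 → (0xcc>>2)&0x3 = 0x3  ←
seq:1 @ bit 1 → (0xcc>>1)&0x1 = 0x0
addr_hi:1 @ bit 0 → (0xcc>>0)&0x1 = 0x0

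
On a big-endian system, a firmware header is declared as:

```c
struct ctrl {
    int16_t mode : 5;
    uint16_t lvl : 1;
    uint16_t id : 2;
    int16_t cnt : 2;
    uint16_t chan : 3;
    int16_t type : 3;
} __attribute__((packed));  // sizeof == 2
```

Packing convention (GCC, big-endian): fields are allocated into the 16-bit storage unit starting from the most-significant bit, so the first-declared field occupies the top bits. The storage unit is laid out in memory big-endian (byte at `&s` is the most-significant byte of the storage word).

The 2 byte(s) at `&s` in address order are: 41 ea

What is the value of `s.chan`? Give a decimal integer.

[0]=0x41 [1]=0xea (big-endian) → word 0x41ea
mode:5 @ bit 11 → (0x41ea>>11)&0x1f = 0x8
lvl:1 @ bit 10 → (0x41ea>>10)&0x1 = 0x0
id:2 @ bit 8 → (0x41ea>>8)&0x3 = 0x1
cnt:2 @ bit 6 → (0x41ea>>6)&0x3 = 0x3
chan:3 @ bit 3 → (0x41ea>>3)&0x7 = 0x5  ←
type:3 @ bit 0 → (0x41ea>>0)&0x7 = 0x2

5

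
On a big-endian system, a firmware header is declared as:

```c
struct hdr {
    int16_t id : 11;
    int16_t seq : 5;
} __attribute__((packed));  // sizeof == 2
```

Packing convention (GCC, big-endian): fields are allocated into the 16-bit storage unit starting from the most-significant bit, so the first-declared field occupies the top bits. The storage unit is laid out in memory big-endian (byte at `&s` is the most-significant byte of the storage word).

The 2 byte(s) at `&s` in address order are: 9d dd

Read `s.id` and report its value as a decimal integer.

[0]=0x9d [1]=0xdd (big-endian) → word 0x9ddd
id:11 @ bit 5 → (0x9ddd>>5)&0x7ff = 0x4ee  ←
seq:5 @ bit 0 → (0x9ddd>>0)&0x1f = 0x1d
id signed 11b, MSB=1: 1262 - 2048 = -786

-786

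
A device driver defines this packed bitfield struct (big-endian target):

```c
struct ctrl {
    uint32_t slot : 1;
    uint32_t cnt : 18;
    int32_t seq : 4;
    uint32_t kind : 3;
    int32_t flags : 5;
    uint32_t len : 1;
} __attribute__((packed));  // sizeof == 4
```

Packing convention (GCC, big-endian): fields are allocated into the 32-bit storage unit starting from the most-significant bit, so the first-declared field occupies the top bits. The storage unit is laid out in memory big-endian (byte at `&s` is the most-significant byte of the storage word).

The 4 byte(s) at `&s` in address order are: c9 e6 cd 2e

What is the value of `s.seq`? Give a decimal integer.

6

[0]=0xc9 [1]=0xe6 [2]=0xcd [3]=0x2e (big-endian) → word 0xc9e6cd2e
slot:1 @ bit 31 → (0xc9e6cd2e>>31)&0x1 = 0x1
cnt:18 @ bit 13 → (0xc9e6cd2e>>13)&0x3ffff = 0x24f36
seq:4 @ bit 9 → (0xc9e6cd2e>>9)&0xf = 0x6  ←
kind:3 @ bit 6 → (0xc9e6cd2e>>6)&0x7 = 0x4
flags:5 @ bit 1 → (0xc9e6cd2e>>1)&0x1f = 0x17
len:1 @ bit 0 → (0xc9e6cd2e>>0)&0x1 = 0x0
seq signed 4b, MSB=0: value = 6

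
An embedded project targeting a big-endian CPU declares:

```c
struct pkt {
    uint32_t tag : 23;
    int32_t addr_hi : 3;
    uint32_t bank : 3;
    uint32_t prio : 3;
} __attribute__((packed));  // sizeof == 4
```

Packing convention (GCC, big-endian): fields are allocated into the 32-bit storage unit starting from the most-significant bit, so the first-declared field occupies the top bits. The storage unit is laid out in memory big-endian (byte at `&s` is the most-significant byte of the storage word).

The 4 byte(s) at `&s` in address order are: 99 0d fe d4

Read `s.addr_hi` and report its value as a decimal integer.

3

[0]=0x99 [1]=0x0d [2]=0xfe [3]=0xd4 (big-endian) → word 0x990dfed4
tag [9+:23] = (word>>9) & 0x7fffff = 5015295
addr_hi [6+:3] = (word>>6) & 0x7 = 3  ←
bank [3+:3] = (word>>3) & 0x7 = 2
prio [0+:3] = (word>>0) & 0x7 = 4
addr_hi signed 3b, MSB=0: value = 3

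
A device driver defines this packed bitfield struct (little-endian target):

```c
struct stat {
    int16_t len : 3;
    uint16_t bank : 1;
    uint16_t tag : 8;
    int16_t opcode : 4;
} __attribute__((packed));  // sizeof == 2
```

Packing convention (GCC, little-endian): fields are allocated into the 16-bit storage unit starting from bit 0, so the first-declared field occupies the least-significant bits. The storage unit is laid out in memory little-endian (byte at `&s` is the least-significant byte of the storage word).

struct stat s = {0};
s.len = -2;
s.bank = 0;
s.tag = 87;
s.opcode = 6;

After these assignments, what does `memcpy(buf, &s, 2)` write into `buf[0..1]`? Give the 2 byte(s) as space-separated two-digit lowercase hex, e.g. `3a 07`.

76 65

len (3b) val=-2 bits=0x6 at bit 0: 0x0006
bank (1b) val=0 bits=0x0 at bit 3: 0x0006
tag (8b) val=87 bits=0x57 at bit 4: 0x0576
opcode (4b) val=6 bits=0x6 at bit 12: 0x6576
word = 0x6576 → little-endian bytes:
  [0]=0x76  [1]=0x65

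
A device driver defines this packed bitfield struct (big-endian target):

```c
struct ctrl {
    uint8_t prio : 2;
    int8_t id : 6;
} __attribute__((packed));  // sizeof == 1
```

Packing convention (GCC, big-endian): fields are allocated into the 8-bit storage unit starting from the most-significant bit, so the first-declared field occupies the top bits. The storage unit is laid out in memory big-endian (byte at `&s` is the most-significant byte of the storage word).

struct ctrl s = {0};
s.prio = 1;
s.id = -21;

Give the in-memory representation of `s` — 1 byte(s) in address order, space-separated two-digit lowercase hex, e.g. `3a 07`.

[6+:2] prio=1 & 0x3 = 0x1; word=0x40
[0+:6] id=-21 & 0x3f = 0x2b; word=0x6b
word = 0x6b → big-endian bytes:
  [0]=0x6b

6b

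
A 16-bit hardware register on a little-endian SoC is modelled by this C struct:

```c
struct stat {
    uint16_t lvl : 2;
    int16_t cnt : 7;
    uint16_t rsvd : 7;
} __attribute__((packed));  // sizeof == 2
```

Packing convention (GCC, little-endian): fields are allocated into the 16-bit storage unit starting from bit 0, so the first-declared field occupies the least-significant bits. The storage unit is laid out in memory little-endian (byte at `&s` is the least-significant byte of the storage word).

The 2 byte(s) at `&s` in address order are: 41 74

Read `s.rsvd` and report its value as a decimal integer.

[0]=0x41 [1]=0x74 (little-endian) → word 0x7441
lvl:2 @ bit 0 → (0x7441>>0)&0x3 = 0x1
cnt:7 @ bit 2 → (0x7441>>2)&0x7f = 0x10
rsvd:7 @ bit 9 → (0x7441>>9)&0x7f = 0x3a  ←

58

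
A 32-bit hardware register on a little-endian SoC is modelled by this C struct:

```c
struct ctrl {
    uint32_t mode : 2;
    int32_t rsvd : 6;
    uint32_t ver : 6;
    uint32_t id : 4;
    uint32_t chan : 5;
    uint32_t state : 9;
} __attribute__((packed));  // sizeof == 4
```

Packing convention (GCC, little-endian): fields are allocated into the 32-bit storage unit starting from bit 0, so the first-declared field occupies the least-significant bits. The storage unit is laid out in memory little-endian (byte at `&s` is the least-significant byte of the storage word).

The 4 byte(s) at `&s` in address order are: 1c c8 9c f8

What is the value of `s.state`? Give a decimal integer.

497

[0]=0x1c [1]=0xc8 [2]=0x9c [3]=0xf8 (little-endian) → word 0xf89cc81c
mode [0+:2] = (word>>0) & 0x3 = 0
rsvd [2+:6] = (word>>2) & 0x3f = 7
ver [8+:6] = (word>>8) & 0x3f = 8
id [14+:4] = (word>>14) & 0xf = 3
chan [18+:5] = (word>>18) & 0x1f = 7
state [23+:9] = (word>>23) & 0x1ff = 497  ←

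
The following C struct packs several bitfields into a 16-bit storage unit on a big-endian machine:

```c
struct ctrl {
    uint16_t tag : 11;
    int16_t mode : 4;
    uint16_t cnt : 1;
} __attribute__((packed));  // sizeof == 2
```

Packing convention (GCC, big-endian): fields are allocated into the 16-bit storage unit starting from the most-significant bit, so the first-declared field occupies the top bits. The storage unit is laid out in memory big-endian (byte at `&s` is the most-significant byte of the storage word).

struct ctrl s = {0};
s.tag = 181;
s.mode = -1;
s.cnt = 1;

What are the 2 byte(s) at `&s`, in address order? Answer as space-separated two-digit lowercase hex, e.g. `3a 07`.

16 bf

tag:11 = 181 → 0xb5 << 5 → word 0x16a0
mode:4 = -1 → 0xf << 1 → word 0x16be
cnt:1 = 1 → 0x1 << 0 → word 0x16bf
word = 0x16bf → big-endian bytes:
  [0]=0x16  [1]=0xbf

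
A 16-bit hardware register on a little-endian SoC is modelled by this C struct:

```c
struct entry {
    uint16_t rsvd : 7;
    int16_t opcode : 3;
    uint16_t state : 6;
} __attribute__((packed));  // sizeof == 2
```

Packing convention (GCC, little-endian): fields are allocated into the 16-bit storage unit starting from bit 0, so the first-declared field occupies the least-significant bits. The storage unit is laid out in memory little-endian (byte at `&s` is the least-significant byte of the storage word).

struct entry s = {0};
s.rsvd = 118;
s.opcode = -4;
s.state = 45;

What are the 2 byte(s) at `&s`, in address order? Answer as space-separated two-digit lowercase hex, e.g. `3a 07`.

[0+:7] rsvd=118 & 0x7f = 0x76; word=0x0076
[7+:3] opcode=-4 & 0x7 = 0x4; word=0x0276
[10+:6] state=45 & 0x3f = 0x2d; word=0xb676
word = 0xb676 → little-endian bytes:
  [0]=0x76  [1]=0xb6

76 b6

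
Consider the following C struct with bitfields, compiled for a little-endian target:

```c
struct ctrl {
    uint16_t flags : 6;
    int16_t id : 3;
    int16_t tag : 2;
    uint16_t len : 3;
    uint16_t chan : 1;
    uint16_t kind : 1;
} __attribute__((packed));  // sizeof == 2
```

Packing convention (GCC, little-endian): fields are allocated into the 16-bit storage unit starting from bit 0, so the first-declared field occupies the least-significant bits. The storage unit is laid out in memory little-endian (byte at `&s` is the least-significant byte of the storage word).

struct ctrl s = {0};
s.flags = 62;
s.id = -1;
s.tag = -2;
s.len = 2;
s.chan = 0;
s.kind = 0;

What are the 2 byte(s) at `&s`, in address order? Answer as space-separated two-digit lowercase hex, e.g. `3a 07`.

flags (6b) val=62 bits=0x3e at bit 0: 0x003e
id (3b) val=-1 bits=0x7 at bit 6: 0x01fe
tag (2b) val=-2 bits=0x2 at bit 9: 0x05fe
len (3b) val=2 bits=0x2 at bit 11: 0x15fe
chan (1b) val=0 bits=0x0 at bit 14: 0x15fe
kind (1b) val=0 bits=0x0 at bit 15: 0x15fe
word = 0x15fe → little-endian bytes:
  [0]=0xfe  [1]=0x15

fe 15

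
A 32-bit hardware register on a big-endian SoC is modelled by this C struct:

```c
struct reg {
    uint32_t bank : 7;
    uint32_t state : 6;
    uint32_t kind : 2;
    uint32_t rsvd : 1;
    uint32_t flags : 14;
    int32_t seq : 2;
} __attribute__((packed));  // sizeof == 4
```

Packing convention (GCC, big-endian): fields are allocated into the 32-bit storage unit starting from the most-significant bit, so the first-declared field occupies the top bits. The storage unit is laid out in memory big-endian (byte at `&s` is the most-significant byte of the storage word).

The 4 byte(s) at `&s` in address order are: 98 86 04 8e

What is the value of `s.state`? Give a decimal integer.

[0]=0x98 [1]=0x86 [2]=0x04 [3]=0x8e (big-endian) → word 0x9886048e
bank [25+:7] = (word>>25) & 0x7f = 76
state [19+:6] = (word>>19) & 0x3f = 16  ←
kind [17+:2] = (word>>17) & 0x3 = 3
rsvd [16+:1] = (word>>16) & 0x1 = 0
flags [2+:14] = (word>>2) & 0x3fff = 291
seq [0+:2] = (word>>0) & 0x3 = 2

16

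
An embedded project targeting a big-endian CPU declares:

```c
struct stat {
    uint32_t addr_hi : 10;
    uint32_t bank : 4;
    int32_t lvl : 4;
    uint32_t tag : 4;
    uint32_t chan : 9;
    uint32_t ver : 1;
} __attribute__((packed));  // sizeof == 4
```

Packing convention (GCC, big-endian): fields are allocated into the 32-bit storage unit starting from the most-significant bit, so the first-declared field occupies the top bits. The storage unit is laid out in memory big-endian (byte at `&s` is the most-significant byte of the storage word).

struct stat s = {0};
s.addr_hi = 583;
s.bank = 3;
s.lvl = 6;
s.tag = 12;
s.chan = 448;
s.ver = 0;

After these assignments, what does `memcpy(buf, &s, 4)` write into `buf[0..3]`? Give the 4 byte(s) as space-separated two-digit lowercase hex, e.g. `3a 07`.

addr_hi (10b) val=583 bits=0x247 at bit 22: 0x91c00000
bank (4b) val=3 bits=0x3 at bit 18: 0x91cc0000
lvl (4b) val=6 bits=0x6 at bit 14: 0x91cd8000
tag (4b) val=12 bits=0xc at bit 10: 0x91cdb000
chan (9b) val=448 bits=0x1c0 at bit 1: 0x91cdb380
ver (1b) val=0 bits=0x0 at bit 0: 0x91cdb380
word = 0x91cdb380 → big-endian bytes:
  [0]=0x91  [1]=0xcd  [2]=0xb3  [3]=0x80

91 cd b3 80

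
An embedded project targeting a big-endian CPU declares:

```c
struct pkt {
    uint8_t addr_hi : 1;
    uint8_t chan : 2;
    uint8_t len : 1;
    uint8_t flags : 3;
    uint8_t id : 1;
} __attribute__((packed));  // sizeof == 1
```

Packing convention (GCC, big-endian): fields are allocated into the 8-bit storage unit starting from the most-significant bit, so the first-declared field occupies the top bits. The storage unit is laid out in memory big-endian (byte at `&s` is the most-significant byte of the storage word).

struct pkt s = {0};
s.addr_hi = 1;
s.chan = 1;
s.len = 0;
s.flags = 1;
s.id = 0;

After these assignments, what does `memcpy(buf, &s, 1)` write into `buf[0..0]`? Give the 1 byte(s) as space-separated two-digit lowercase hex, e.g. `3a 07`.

[7+:1] addr_hi=1 & 0x1 = 0x1; word=0x80
[5+:2] chan=1 & 0x3 = 0x1; word=0xa0
[4+:1] len=0 & 0x1 = 0x0; word=0xa0
[1+:3] flags=1 & 0x7 = 0x1; word=0xa2
[0+:1] id=0 & 0x1 = 0x0; word=0xa2
word = 0xa2 → big-endian bytes:
  [0]=0xa2

a2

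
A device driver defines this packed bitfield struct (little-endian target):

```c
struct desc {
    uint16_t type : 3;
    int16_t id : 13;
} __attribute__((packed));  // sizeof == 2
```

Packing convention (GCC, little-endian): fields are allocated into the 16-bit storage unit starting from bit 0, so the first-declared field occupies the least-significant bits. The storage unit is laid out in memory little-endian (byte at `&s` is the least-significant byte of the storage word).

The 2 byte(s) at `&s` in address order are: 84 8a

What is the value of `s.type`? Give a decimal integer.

4

[0]=0x84 [1]=0x8a (little-endian) → word 0x8a84
type [0+:3] = (word>>0) & 0x7 = 4  ←
id [3+:13] = (word>>3) & 0x1fff = 4432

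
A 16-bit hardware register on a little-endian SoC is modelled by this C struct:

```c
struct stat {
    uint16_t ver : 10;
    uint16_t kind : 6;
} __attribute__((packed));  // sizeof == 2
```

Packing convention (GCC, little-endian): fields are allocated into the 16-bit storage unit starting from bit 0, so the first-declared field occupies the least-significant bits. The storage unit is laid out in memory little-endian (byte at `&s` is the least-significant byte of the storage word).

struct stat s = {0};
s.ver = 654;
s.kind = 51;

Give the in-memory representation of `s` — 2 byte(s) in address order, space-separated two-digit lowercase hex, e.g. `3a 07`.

[0+:10] ver=654 & 0x3ff = 0x28e; word=0x028e
[10+:6] kind=51 & 0x3f = 0x33; word=0xce8e
word = 0xce8e → little-endian bytes:
  [0]=0x8e  [1]=0xce

8e ce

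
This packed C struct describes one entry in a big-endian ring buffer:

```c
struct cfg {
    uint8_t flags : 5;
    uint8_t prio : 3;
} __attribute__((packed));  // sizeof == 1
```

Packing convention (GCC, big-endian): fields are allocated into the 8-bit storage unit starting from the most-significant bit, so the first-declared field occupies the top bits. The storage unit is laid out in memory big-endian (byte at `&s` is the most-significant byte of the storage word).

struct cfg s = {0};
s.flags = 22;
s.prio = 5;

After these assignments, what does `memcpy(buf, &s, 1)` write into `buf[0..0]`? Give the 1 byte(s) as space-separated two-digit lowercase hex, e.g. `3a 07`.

b5

flags (5b) val=22 bits=0x16 at bit 3: 0xb0
prio (3b) val=5 bits=0x5 at bit 0: 0xb5
word = 0xb5 → big-endian bytes:
  [0]=0xb5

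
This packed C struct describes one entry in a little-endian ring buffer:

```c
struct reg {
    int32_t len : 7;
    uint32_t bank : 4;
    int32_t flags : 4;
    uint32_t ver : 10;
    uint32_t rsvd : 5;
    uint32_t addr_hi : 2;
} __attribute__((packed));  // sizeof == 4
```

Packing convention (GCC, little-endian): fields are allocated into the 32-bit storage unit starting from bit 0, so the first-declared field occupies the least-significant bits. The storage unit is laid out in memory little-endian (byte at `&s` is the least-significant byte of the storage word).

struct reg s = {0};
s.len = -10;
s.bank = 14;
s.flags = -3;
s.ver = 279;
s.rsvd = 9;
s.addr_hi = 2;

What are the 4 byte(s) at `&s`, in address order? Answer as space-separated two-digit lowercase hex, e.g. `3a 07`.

76 ef 8b 92

len:7 = -10 → 0x76 << 0 → word 0x00000076
bank:4 = 14 → 0xe << 7 → word 0x00000776
flags:4 = -3 → 0xd << 11 → word 0x00006f76
ver:10 = 279 → 0x117 << 15 → word 0x008bef76
rsvd:5 = 9 → 0x9 << 25 → word 0x128bef76
addr_hi:2 = 2 → 0x2 << 30 → word 0x928bef76
word = 0x928bef76 → little-endian bytes:
  [0]=0x76  [1]=0xef  [2]=0x8b  [3]=0x92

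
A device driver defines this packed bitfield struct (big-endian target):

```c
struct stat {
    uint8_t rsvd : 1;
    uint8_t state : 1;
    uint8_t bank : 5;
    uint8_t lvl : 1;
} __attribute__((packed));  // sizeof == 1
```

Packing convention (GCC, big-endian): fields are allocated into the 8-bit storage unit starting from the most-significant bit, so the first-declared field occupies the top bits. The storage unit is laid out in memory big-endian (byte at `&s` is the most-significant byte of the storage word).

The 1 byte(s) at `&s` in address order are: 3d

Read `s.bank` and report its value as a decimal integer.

30

[0]=0x3d (big-endian) → word 0x3d
rsvd:1 @ bit 7 → (0x3d>>7)&0x1 = 0x0
state:1 @ bit 6 → (0x3d>>6)&0x1 = 0x0
bank:5 @ bit 1 → (0x3d>>1)&0x1f = 0x1e  ←
lvl:1 @ bit 0 → (0x3d>>0)&0x1 = 0x1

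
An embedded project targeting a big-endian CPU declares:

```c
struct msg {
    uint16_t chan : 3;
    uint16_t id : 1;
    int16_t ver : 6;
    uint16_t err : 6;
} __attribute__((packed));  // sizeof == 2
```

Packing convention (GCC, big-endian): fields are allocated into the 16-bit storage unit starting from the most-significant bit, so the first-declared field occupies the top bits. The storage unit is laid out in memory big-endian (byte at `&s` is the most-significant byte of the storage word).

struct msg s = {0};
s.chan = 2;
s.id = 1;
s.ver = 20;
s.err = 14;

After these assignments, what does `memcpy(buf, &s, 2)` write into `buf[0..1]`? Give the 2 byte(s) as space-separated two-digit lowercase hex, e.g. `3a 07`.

chan (3b) val=2 bits=0x2 at bit 13: 0x4000
id (1b) val=1 bits=0x1 at bit 12: 0x5000
ver (6b) val=20 bits=0x14 at bit 6: 0x5500
err (6b) val=14 bits=0xe at bit 0: 0x550e
word = 0x550e → big-endian bytes:
  [0]=0x55  [1]=0x0e

55 0e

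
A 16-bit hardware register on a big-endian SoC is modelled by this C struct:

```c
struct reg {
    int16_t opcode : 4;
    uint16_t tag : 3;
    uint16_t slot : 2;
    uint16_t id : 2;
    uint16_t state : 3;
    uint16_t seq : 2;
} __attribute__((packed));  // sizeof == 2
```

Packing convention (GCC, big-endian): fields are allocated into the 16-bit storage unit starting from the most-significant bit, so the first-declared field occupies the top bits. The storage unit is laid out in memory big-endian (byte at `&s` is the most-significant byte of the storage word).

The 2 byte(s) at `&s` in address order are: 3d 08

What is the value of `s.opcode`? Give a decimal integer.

[0]=0x3d [1]=0x08 (big-endian) → word 0x3d08
opcode [12+:4] = (word>>12) & 0xf = 3  ←
tag [9+:3] = (word>>9) & 0x7 = 6
slot [7+:2] = (word>>7) & 0x3 = 2
id [5+:2] = (word>>5) & 0x3 = 0
state [2+:3] = (word>>2) & 0x7 = 2
seq [0+:2] = (word>>0) & 0x3 = 0
opcode signed 4b, MSB=0: value = 3

3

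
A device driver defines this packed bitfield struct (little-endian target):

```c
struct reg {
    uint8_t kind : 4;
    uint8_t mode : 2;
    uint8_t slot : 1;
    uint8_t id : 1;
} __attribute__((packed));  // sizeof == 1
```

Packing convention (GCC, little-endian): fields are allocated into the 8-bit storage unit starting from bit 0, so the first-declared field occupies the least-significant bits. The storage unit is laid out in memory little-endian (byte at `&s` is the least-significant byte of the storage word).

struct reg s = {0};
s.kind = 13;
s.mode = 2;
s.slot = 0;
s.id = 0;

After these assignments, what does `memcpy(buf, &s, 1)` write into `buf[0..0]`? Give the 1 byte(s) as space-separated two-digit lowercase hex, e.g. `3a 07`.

2d

kind (4b) val=13 bits=0xd at bit 0: 0x0d
mode (2b) val=2 bits=0x2 at bit 4: 0x2d
slot (1b) val=0 bits=0x0 at bit 6: 0x2d
id (1b) val=0 bits=0x0 at bit 7: 0x2d
word = 0x2d → little-endian bytes:
  [0]=0x2d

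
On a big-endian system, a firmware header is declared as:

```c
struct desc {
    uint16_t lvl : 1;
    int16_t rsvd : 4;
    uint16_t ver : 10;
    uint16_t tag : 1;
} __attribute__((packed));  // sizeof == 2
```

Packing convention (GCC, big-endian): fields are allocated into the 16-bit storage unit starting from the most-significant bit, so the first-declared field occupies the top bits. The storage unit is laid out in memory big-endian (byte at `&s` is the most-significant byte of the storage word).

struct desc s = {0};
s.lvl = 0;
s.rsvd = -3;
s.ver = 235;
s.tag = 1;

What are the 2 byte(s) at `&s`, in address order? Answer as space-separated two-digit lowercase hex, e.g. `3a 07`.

lvl:1 = 0 → 0x0 << 15 → word 0x0000
rsvd:4 = -3 → 0xd << 11 → word 0x6800
ver:10 = 235 → 0xeb << 1 → word 0x69d6
tag:1 = 1 → 0x1 << 0 → word 0x69d7
word = 0x69d7 → big-endian bytes:
  [0]=0x69  [1]=0xd7

69 d7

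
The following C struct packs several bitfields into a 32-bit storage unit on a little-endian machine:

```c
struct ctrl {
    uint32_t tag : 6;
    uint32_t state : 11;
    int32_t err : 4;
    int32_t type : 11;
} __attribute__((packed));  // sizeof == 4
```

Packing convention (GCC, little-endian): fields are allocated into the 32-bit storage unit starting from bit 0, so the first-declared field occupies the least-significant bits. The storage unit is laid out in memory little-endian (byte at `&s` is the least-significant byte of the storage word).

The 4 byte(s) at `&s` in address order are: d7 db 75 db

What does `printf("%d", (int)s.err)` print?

-6

[0]=0xd7 [1]=0xdb [2]=0x75 [3]=0xdb (little-endian) → word 0xdb75dbd7
tag:6 @ bit 0 → (0xdb75dbd7>>0)&0x3f = 0x17
state:11 @ bit 6 → (0xdb75dbd7>>6)&0x7ff = 0x76f
err:4 @ bit 17 → (0xdb75dbd7>>17)&0xf = 0xa  ←
type:11 @ bit 21 → (0xdb75dbd7>>21)&0x7ff = 0x6db
err signed 4b, MSB=1: 10 - 16 = -6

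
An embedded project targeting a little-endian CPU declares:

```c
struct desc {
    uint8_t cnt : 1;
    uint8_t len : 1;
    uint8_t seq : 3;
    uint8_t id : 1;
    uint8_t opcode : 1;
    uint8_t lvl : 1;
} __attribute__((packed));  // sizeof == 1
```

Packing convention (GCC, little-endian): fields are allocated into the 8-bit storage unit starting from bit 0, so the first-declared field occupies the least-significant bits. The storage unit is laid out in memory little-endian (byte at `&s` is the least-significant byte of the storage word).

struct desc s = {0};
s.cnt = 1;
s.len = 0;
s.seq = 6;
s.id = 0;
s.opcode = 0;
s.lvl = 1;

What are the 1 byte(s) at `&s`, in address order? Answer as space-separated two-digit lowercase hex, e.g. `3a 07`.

99

cnt:1 = 1 → 0x1 << 0 → word 0x01
len:1 = 0 → 0x0 << 1 → word 0x01
seq:3 = 6 → 0x6 << 2 → word 0x19
id:1 = 0 → 0x0 << 5 → word 0x19
opcode:1 = 0 → 0x0 << 6 → word 0x19
lvl:1 = 1 → 0x1 << 7 → word 0x99
word = 0x99 → little-endian bytes:
  [0]=0x99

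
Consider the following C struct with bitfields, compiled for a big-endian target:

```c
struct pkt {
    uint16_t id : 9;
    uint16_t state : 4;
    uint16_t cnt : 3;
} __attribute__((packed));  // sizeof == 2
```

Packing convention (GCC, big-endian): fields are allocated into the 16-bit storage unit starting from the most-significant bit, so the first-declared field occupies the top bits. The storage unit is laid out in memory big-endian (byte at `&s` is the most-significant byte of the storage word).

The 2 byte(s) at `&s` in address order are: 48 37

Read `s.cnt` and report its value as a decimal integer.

7

[0]=0x48 [1]=0x37 (big-endian) → word 0x4837
id [7+:9] = (word>>7) & 0x1ff = 144
state [3+:4] = (word>>3) & 0xf = 6
cnt [0+:3] = (word>>0) & 0x7 = 7  ←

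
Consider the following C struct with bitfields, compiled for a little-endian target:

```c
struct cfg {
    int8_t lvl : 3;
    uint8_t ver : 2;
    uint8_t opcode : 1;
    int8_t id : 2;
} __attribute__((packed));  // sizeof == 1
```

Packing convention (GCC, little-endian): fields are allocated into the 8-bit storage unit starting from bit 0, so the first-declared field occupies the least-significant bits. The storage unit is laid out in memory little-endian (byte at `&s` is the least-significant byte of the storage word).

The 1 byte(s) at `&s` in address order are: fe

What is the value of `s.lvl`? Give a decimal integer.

[0]=0xfe (little-endian) → word 0xfe
lvl:3 @ bit 0 → (0xfe>>0)&0x7 = 0x6  ←
ver:2 @ bit 3 → (0xfe>>3)&0x3 = 0x3
opcode:1 @ bit 5 → (0xfe>>5)&0x1 = 0x1
id:2 @ bit 6 → (0xfe>>6)&0x3 = 0x3
lvl signed 3b, MSB=1: 6 - 8 = -2

-2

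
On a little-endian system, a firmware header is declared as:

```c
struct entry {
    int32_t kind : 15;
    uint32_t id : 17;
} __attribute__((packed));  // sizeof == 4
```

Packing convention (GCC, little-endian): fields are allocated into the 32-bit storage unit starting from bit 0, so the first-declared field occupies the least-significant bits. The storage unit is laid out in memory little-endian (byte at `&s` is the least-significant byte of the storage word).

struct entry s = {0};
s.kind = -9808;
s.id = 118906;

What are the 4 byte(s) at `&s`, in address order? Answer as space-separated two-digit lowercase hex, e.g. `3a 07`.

b0 59 3d e8

[0+:15] kind=-9808 & 0x7fff = 0x59b0; word=0x000059b0
[15+:17] id=118906 & 0x1ffff = 0x1d07a; word=0xe83d59b0
word = 0xe83d59b0 → little-endian bytes:
  [0]=0xb0  [1]=0x59  [2]=0x3d  [3]=0xe8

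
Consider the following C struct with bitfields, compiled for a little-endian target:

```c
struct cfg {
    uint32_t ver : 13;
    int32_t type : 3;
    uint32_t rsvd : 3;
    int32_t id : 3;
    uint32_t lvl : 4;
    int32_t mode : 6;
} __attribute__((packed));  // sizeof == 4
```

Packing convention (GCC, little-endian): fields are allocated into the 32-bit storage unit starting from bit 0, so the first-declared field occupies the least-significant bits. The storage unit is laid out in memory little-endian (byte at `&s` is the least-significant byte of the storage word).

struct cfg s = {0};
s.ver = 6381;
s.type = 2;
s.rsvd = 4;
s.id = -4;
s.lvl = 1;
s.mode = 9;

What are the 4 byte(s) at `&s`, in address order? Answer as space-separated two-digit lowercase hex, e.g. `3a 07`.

ed 58 64 24

ver:13 = 6381 → 0x18ed << 0 → word 0x000018ed
type:3 = 2 → 0x2 << 13 → word 0x000058ed
rsvd:3 = 4 → 0x4 << 16 → word 0x000458ed
id:3 = -4 → 0x4 << 19 → word 0x002458ed
lvl:4 = 1 → 0x1 << 22 → word 0x006458ed
mode:6 = 9 → 0x9 << 26 → word 0x246458ed
word = 0x246458ed → little-endian bytes:
  [0]=0xed  [1]=0x58  [2]=0x64  [3]=0x24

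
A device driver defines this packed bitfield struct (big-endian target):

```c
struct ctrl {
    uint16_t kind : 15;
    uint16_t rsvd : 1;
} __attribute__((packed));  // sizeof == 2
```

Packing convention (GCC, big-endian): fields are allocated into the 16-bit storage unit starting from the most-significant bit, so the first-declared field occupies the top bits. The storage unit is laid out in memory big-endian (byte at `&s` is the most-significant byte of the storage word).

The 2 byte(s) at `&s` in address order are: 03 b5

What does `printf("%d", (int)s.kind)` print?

474

[0]=0x03 [1]=0xb5 (big-endian) → word 0x03b5
kind [1+:15] = (word>>1) & 0x7fff = 474  ←
rsvd [0+:1] = (word>>0) & 0x1 = 1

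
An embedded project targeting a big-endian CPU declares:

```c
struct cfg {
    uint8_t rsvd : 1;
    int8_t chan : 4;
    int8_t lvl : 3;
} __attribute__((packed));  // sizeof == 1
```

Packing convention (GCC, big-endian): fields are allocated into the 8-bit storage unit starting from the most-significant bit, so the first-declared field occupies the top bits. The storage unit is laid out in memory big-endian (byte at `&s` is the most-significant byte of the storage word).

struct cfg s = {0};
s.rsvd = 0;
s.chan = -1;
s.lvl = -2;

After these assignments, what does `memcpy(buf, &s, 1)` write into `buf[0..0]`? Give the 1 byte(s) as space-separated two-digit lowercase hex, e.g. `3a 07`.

rsvd:1 = 0 → 0x0 << 7 → word 0x00
chan:4 = -1 → 0xf << 3 → word 0x78
lvl:3 = -2 → 0x6 << 0 → word 0x7e
word = 0x7e → big-endian bytes:
  [0]=0x7e

7e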